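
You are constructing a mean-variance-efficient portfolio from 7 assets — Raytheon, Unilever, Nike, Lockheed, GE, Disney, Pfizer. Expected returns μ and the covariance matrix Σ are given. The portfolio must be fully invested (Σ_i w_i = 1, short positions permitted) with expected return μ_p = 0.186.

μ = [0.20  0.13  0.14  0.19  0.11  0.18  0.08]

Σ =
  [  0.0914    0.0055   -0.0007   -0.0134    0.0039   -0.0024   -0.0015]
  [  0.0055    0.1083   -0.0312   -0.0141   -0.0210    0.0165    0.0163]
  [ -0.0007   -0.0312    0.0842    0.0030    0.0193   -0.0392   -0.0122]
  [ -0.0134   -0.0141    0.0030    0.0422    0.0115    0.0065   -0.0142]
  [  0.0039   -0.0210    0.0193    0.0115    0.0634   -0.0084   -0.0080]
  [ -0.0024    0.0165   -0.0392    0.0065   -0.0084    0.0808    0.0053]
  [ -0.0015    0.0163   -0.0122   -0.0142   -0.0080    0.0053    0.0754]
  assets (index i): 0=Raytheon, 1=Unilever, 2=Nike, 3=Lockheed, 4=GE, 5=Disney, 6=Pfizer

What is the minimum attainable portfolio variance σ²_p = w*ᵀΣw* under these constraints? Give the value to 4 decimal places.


0.0134

g=Σ⁻¹μ = [3.0554  2.2840  3.9866  6.0205  0.7102  3.2277  2.2554]
h=Σ⁻¹𝟙 = [15.3309  16.5296  26.3196  32.9335  11.4561  19.4348  20.3046]
a=μᵀg=3.449583  b=𝟙ᵀg=21.539946  c=𝟙ᵀh=142.309103  D=ac−b²=26.937751
λ₁=(c·0.186−b)/D = (142.309103·0.186−21.539946)/26.937751 = 0.182998
λ₂=(a−b·0.186)/D = (3.449583−21.539946·0.186)/26.937751 = -0.020672
w* = 0.182998·g + -0.020672·h:
  w_0 = 0.182998·3.0554 + -0.020672·15.3309 = 0.2422  (Raytheon)
  w_1 = 0.182998·2.2840 + -0.020672·16.5296 = 0.0763  (Unilever)
  w_2 = 0.182998·3.9866 + -0.020672·26.3196 = 0.1855  (Nike)
  w_3 = 0.182998·6.0205 + -0.020672·32.9335 = 0.4210  (Lockheed)
  w_4 = 0.182998·0.7102 + -0.020672·11.4561 = -0.1069  (GE)
  w_5 = 0.182998·3.2277 + -0.020672·19.4348 = 0.1889  (Disney)
  w_6 = 0.182998·2.2554 + -0.020672·20.3046 = -0.0070  (Pfizer)
Σw_i=1.0000  μᵀw=0.1860
σ²=wᵀΣw=λ₁·μ_p+λ₂ = 0.182998·0.186 + -0.020672 = 0.013366 ≈ 0.0134


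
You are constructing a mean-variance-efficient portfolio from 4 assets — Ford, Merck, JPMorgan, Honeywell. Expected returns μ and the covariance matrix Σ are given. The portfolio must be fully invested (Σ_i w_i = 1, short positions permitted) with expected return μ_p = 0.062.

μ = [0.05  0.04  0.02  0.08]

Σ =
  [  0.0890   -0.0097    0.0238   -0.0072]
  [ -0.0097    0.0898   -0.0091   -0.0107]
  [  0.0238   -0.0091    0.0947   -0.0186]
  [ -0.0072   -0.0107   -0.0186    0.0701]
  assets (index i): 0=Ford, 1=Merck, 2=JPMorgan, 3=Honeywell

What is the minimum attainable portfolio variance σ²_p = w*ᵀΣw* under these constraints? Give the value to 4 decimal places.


0.0219

x=Σ⁻¹μ = [0.6498  0.7256  0.3973  1.4241]
y=Σ⁻¹𝟙 = [11.1247  16.2705  13.5474  21.4861]
a=μᵀx=0.183393  b=𝟙ᵀx=3.196886  c=𝟙ᵀy=62.428604  D=ac−b²=1.228914
λ₁=(c·0.062−b)/D = (62.428604·0.062−3.196886)/1.228914 = 0.548197
λ₂=(a−b·0.062)/D = (0.183393−3.196886·0.062)/1.228914 = -0.012054
w* = 0.548197·x + -0.012054·y:
  w_0 = 0.548197·0.6498 + -0.012054·11.1247 = 0.2221  (Ford)
  w_1 = 0.548197·0.7256 + -0.012054·16.2705 = 0.2016  (Merck)
  w_2 = 0.548197·0.3973 + -0.012054·13.5474 = 0.0545  (JPMorgan)
  w_3 = 0.548197·1.4241 + -0.012054·21.4861 = 0.5217  (Honeywell)
Σw_i=1.0000  μᵀw=0.0620
σ²=wᵀΣw=λ₁·μ_p+λ₂ = 0.548197·0.062 + -0.012054 = 0.021934 ≈ 0.0219


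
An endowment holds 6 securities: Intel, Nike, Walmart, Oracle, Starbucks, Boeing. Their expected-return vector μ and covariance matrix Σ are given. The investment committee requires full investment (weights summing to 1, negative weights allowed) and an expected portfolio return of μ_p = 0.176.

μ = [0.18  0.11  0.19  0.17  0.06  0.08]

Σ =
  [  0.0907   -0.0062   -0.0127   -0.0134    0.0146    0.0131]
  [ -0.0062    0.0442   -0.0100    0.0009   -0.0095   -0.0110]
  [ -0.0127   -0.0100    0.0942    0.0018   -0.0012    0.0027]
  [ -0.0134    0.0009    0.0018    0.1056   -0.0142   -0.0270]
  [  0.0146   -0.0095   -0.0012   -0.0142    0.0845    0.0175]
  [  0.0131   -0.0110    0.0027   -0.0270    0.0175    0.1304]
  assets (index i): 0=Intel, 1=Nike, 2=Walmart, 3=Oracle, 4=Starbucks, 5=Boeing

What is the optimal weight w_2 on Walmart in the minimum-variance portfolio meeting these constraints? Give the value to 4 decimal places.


0.3187

g=Σ⁻¹μ = [2.6787  3.8677  2.7300  2.2356  0.8984  0.9565]
h=Σ⁻¹𝟙 = [14.0520  33.2942  15.6448  15.1242  13.8390  10.0160]
a=μᵀg=1.936805  b=𝟙ᵀg=13.366985  c=𝟙ᵀh=101.970289  D=ac−b²=18.820258
λ₁=(c·0.176−b)/D = (101.970289·0.176−13.366985)/18.820258 = 0.243343
λ₂=(a−b·0.176)/D = (1.936805−13.366985·0.176)/18.820258 = -0.022092
w* = 0.243343·g + -0.022092·h:
  w_0 = 0.243343·2.6787 + -0.022092·14.0520 = 0.3414  (Intel)
  w_1 = 0.243343·3.8677 + -0.022092·33.2942 = 0.2056  (Nike)
  w_2 = 0.243343·2.7300 + -0.022092·15.6448 = 0.3187  (Walmart)
  w_3 = 0.243343·2.2356 + -0.022092·15.1242 = 0.2099  (Oracle)
  w_4 = 0.243343·0.8984 + -0.022092·13.8390 = -0.0871  (Starbucks)
  w_5 = 0.243343·0.9565 + -0.022092·10.0160 = 0.0115  (Boeing)
Σw_i=1.0000  μᵀw=0.1760
σ²=wᵀΣw=λ₁·μ_p+λ₂ = 0.243343·0.176 + -0.022092 = 0.020736 ≈ 0.0207


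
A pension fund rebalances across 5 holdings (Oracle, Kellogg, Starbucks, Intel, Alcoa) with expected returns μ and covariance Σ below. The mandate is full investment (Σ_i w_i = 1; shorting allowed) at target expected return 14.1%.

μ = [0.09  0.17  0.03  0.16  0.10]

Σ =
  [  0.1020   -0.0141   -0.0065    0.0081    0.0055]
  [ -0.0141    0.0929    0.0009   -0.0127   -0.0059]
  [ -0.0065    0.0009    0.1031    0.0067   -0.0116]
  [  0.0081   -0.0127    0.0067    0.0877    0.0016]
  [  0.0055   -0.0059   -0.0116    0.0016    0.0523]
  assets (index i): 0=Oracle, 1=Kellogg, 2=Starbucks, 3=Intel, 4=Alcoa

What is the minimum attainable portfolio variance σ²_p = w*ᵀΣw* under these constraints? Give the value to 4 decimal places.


0.0197

x=Σ⁻¹μ = [0.9660  2.3811  0.4386  2.0079  2.1149]
y=Σ⁻¹𝟙 = [10.5822  15.1997  11.9778  11.3092  22.0330]
a=μᵀx=1.037637  b=𝟙ᵀx=7.908447  c=𝟙ᵀy=71.101891  D=ac−b²=11.234401
λ₁=(c·0.141−b)/D = (71.101891·0.141−7.908447)/11.234401 = 0.188432
λ₂=(a−b·0.141)/D = (1.037637−7.908447·0.141)/11.234401 = -0.006894
w* = 0.188432·x + -0.006894·y:
  w_0 = 0.188432·0.9660 + -0.006894·10.5822 = 0.1091  (Oracle)
  w_1 = 0.188432·2.3811 + -0.006894·15.1997 = 0.3439  (Kellogg)
  w_2 = 0.188432·0.4386 + -0.006894·11.9778 = 0.0001  (Starbucks)
  w_3 = 0.188432·2.0079 + -0.006894·11.3092 = 0.3004  (Intel)
  w_4 = 0.188432·2.1149 + -0.006894·22.0330 = 0.2466  (Alcoa)
Σw_i=1.0000  μᵀw=0.1410
σ²=wᵀΣw=λ₁·μ_p+λ₂ = 0.188432·0.141 + -0.006894 = 0.019675 ≈ 0.0197


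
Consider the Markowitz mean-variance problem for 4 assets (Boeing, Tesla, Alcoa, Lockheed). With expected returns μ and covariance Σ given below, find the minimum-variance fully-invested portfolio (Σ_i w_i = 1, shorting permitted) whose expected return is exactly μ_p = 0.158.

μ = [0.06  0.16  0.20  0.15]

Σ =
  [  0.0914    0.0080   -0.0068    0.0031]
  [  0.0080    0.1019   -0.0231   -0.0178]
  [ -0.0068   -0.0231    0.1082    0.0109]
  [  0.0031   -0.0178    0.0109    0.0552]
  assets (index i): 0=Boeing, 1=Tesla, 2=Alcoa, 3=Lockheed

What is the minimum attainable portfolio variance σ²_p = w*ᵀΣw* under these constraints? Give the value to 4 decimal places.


g=Σ⁻¹μ = [0.4852  2.5516  2.1118  3.0959]
h=Σ⁻¹𝟙 = [9.7544  15.0875  11.0359  20.2541]
a=μᵀg=1.324119  b=𝟙ᵀg=8.244561  c=𝟙ᵀh=56.131947  D=ac−b²=6.352598
λ₁=(c·0.158−b)/D = (56.131947·0.158−8.244561)/6.352598 = 0.098273
λ₂=(a−b·0.158)/D = (1.324119−8.244561·0.158)/6.352598 = 0.003381
w* = 0.098273·g + 0.003381·h:
  w_0 = 0.098273·0.4852 + 0.003381·9.7544 = 0.0807  (Boeing)
  w_1 = 0.098273·2.5516 + 0.003381·15.0875 = 0.3018  (Tesla)
  w_2 = 0.098273·2.1118 + 0.003381·11.0359 = 0.2448  (Alcoa)
  w_3 = 0.098273·3.0959 + 0.003381·20.2541 = 0.3727  (Lockheed)
Σw_i=1.0000  μᵀw=0.1580
σ²=wᵀΣw=λ₁·μ_p+λ₂ = 0.098273·0.158 + 0.003381 = 0.018908 ≈ 0.0189

0.0189


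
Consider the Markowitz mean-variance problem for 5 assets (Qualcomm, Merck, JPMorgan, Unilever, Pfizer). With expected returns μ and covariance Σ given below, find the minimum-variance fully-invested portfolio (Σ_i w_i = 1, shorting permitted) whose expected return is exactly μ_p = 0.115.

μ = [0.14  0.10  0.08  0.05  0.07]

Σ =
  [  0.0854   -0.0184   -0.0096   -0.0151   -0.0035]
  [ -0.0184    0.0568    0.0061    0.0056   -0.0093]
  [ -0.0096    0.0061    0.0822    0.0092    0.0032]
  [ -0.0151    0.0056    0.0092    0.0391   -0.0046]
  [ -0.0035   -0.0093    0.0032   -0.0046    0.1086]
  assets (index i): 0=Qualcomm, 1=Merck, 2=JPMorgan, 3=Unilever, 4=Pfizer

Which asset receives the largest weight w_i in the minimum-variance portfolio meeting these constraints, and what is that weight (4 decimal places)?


Qualcomm (0.4478)

u=Σ⁻¹μ = [2.6443  2.5061  0.8492  1.8587  0.9981]
v=Σ⁻¹𝟙 = [23.7641  23.4078  9.2554  30.7530  13.0084]
a=μᵀu=0.851555  b=𝟙ᵀu=8.856428  c=𝟙ᵀv=100.188754  D=ac−b²=6.879956
λ₁=(c·0.115−b)/D = (100.188754·0.115−8.856428)/6.879956 = 0.387398
λ₂=(a−b·0.115)/D = (0.851555−8.856428·0.115)/6.879956 = -0.024264
w* = 0.387398·u + -0.024264·v:
  w_0 = 0.387398·2.6443 + -0.024264·23.7641 = 0.4478  (Qualcomm)
  w_1 = 0.387398·2.5061 + -0.024264·23.4078 = 0.4029  (Merck)
  w_2 = 0.387398·0.8492 + -0.024264·9.2554 = 0.1044  (JPMorgan)
  w_3 = 0.387398·1.8587 + -0.024264·30.7530 = -0.0261  (Unilever)
  w_4 = 0.387398·0.9981 + -0.024264·13.0084 = 0.0710  (Pfizer)
Σw_i=1.0000  μᵀw=0.1150
σ²=wᵀΣw=λ₁·μ_p+λ₂ = 0.387398·0.115 + -0.024264 = 0.020287 ≈ 0.0203


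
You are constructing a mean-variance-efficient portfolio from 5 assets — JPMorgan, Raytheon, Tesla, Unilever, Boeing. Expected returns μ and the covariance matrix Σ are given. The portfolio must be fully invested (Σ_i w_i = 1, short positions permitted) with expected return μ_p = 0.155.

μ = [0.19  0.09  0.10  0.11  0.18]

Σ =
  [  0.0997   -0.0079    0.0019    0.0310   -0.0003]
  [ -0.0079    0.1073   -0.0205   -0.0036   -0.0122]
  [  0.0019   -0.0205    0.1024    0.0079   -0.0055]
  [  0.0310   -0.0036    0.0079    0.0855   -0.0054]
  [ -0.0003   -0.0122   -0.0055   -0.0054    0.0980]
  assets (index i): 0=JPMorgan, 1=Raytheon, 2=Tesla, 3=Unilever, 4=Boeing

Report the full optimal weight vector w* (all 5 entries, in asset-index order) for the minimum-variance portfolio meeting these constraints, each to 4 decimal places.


0.3242  0.1585  0.1371  0.0429  0.3373

x=Σ⁻¹μ = [1.7818  1.4858  1.3005  0.7180  2.1397]
y=Σ⁻¹𝟙 = [8.1456  14.0990  12.4492  9.0183  13.1798]
a=μᵀx=1.066451  b=𝟙ᵀx=7.425863  c=𝟙ᵀy=56.891828  D=ac−b²=5.528909
λ₁=(c·0.155−b)/D = (56.891828·0.155−7.425863)/5.528909 = 0.251835
λ₂=(a−b·0.155)/D = (1.066451−7.425863·0.155)/5.528909 = -0.015294
w* = 0.251835·x + -0.015294·y:
  w_0 = 0.251835·1.7818 + -0.015294·8.1456 = 0.3242  (JPMorgan)
  w_1 = 0.251835·1.4858 + -0.015294·14.0990 = 0.1585  (Raytheon)
  w_2 = 0.251835·1.3005 + -0.015294·12.4492 = 0.1371  (Tesla)
  w_3 = 0.251835·0.7180 + -0.015294·9.0183 = 0.0429  (Unilever)
  w_4 = 0.251835·2.1397 + -0.015294·13.1798 = 0.3373  (Boeing)
Σw_i=1.0000  μᵀw=0.1550
σ²=wᵀΣw=λ₁·μ_p+λ₂ = 0.251835·0.155 + -0.015294 = 0.023741 ≈ 0.0237


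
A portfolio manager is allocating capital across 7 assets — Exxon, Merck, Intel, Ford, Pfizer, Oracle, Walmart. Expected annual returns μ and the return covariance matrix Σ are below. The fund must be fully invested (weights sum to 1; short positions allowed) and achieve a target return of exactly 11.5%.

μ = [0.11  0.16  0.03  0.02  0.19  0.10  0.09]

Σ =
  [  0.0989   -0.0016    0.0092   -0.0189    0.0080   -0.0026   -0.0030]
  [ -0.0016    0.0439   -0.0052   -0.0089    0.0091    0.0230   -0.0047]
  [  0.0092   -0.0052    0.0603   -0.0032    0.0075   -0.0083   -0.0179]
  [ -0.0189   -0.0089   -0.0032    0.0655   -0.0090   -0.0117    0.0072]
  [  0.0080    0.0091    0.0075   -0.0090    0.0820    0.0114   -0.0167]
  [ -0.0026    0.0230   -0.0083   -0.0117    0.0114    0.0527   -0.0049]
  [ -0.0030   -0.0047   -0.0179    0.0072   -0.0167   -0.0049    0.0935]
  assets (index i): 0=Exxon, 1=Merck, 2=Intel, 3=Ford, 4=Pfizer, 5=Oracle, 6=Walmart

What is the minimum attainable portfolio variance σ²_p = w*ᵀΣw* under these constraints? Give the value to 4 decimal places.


0.0097

x=Σ⁻¹μ = [1.2385  3.5245  0.9996  1.4033  2.1272  0.5849  1.6734]
y=Σ⁻¹𝟙 = [13.4074  21.0022  24.4242  26.1215  10.0656  19.5822  17.6695]
a=μᵀx=1.371459  b=𝟙ᵀx=11.551264  c=𝟙ᵀy=132.272635  D=ac−b²=47.974778
λ₁=(c·0.115−b)/D = (132.272635·0.115−11.551264)/47.974778 = 0.076292
λ₂=(a−b·0.115)/D = (1.371459−11.551264·0.115)/47.974778 = 0.000898
w* = 0.076292·x + 0.000898·y:
  w_0 = 0.076292·1.2385 + 0.000898·13.4074 = 0.1065  (Exxon)
  w_1 = 0.076292·3.5245 + 0.000898·21.0022 = 0.2877  (Merck)
  w_2 = 0.076292·0.9996 + 0.000898·24.4242 = 0.0982  (Intel)
  w_3 = 0.076292·1.4033 + 0.000898·26.1215 = 0.1305  (Ford)
  w_4 = 0.076292·2.1272 + 0.000898·10.0656 = 0.1713  (Pfizer)
  w_5 = 0.076292·0.5849 + 0.000898·19.5822 = 0.0622  (Oracle)
  w_6 = 0.076292·1.6734 + 0.000898·17.6695 = 0.1435  (Walmart)
Σw_i=1.0000  μᵀw=0.1150
σ²=wᵀΣw=λ₁·μ_p+λ₂ = 0.076292·0.115 + 0.000898 = 0.009671 ≈ 0.0097


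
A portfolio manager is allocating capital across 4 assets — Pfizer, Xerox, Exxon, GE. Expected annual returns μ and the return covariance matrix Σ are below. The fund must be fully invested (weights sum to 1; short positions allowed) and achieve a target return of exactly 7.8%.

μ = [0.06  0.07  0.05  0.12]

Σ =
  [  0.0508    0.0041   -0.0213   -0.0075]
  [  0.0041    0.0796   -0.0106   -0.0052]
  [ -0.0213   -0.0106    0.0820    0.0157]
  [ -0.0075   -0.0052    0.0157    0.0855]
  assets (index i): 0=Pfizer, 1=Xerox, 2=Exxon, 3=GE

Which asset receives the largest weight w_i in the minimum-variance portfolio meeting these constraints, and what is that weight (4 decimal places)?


Pfizer (0.3317)

g=Σ⁻¹μ = [1.6918  1.0070  0.9023  1.4475]
h=Σ⁻¹𝟙 = [28.2719  14.4158  19.1953  11.5279]
a=μᵀg=0.390808  b=𝟙ᵀg=5.048535  c=𝟙ᵀh=73.410919  D=ac−b²=3.201876
λ₁=(c·0.078−b)/D = (73.410919·0.078−5.048535)/3.201876 = 0.211600
λ₂=(a−b·0.078)/D = (0.390808−5.048535·0.078)/3.201876 = -0.000930
w* = 0.211600·g + -0.000930·h:
  w_0 = 0.211600·1.6918 + -0.000930·28.2719 = 0.3317  (Pfizer)
  w_1 = 0.211600·1.0070 + -0.000930·14.4158 = 0.1997  (Xerox)
  w_2 = 0.211600·0.9023 + -0.000930·19.1953 = 0.1731  (Exxon)
  w_3 = 0.211600·1.4475 + -0.000930·11.5279 = 0.2956  (GE)
Σw_i=1.0000  μᵀw=0.0780
σ²=wᵀΣw=λ₁·μ_p+λ₂ = 0.211600·0.078 + -0.000930 = 0.015575 ≈ 0.0156


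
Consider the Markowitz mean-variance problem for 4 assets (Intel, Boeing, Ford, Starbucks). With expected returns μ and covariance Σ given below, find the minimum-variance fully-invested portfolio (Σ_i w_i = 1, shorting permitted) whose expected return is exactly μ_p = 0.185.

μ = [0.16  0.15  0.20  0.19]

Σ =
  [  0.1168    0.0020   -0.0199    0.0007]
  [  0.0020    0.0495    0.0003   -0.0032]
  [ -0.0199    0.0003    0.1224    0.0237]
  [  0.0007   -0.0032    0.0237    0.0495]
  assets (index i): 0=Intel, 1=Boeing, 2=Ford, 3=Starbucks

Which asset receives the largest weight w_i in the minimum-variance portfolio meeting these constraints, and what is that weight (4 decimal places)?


Starbucks (0.5443)

u=Σ⁻¹μ = [1.4995  3.1853  1.2025  3.4474]
v=Σ⁻¹𝟙 = [9.1145  20.9968  6.0077  18.5541]
a=μᵀu=1.613213  b=𝟙ᵀu=9.334660  c=𝟙ᵀv=54.673101  D=ac−b²=1.063460
λ₁=(c·0.185−b)/D = (54.673101·0.185−9.334660)/1.063460 = 0.733327
λ₂=(a−b·0.185)/D = (1.613213−9.334660·0.185)/1.063460 = -0.106915
w* = 0.733327·u + -0.106915·v:
  w_0 = 0.733327·1.4995 + -0.106915·9.1145 = 0.1252  (Intel)
  w_1 = 0.733327·3.1853 + -0.106915·20.9968 = 0.0910  (Boeing)
  w_2 = 0.733327·1.2025 + -0.106915·6.0077 = 0.2395  (Ford)
  w_3 = 0.733327·3.4474 + -0.106915·18.5541 = 0.5443  (Starbucks)
Σw_i=1.0000  μᵀw=0.1850
σ²=wᵀΣw=λ₁·μ_p+λ₂ = 0.733327·0.185 + -0.106915 = 0.028751 ≈ 0.0288


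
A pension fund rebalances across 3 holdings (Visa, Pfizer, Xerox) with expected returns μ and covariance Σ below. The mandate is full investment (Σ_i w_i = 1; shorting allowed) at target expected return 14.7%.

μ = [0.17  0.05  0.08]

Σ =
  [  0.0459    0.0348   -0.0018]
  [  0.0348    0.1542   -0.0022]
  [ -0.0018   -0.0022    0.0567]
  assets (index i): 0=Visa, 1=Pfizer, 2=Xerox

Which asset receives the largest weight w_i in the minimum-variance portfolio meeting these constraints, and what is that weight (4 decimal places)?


Visa (0.7226)

u=Σ⁻¹μ = [4.2238  -0.6073  1.5215]
v=Σ⁻¹𝟙 = [20.9818  2.0121  18.3808]
a=μᵀu=0.809396  b=𝟙ᵀu=5.137974  c=𝟙ᵀv=41.374751  D=ac−b²=7.089778
λ₁=(c·0.147−b)/D = (41.374751·0.147−5.137974)/7.089778 = 0.133166
λ₂=(a−b·0.147)/D = (0.809396−5.137974·0.147)/7.089778 = 0.007633
w* = 0.133166·u + 0.007633·v:
  w_0 = 0.133166·4.2238 + 0.007633·20.9818 = 0.7226  (Visa)
  w_1 = 0.133166·-0.6073 + 0.007633·2.0121 = -0.0655  (Pfizer)
  w_2 = 0.133166·1.5215 + 0.007633·18.3808 = 0.3429  (Xerox)
Σw_i=1.0000  μᵀw=0.1470
σ²=wᵀΣw=λ₁·μ_p+λ₂ = 0.133166·0.147 + 0.007633 = 0.027208 ≈ 0.0272


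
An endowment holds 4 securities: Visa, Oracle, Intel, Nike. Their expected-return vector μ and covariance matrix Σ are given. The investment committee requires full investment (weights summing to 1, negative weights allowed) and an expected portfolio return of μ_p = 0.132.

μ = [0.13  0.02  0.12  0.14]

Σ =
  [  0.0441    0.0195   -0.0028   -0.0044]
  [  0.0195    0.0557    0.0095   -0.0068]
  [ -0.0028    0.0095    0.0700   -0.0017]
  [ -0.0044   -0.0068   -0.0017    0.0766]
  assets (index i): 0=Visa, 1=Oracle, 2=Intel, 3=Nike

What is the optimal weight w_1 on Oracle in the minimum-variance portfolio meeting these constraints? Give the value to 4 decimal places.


x=Σ⁻¹μ = [3.7459  -1.0596  2.0564  1.9944]
y=Σ⁻¹𝟙 = [20.5907  10.2276  14.0967  15.4584]
a=μᵀx=0.991760  b=𝟙ᵀx=6.737119  c=𝟙ᵀy=60.373412  D=ac−b²=14.487183
λ₁=(c·0.132−b)/D = (60.373412·0.132−6.737119)/14.487183 = 0.085053
λ₂=(a−b·0.132)/D = (0.991760−6.737119·0.132)/14.487183 = 0.007073
w* = 0.085053·x + 0.007073·y:
  w_0 = 0.085053·3.7459 + 0.007073·20.5907 = 0.4642  (Visa)
  w_1 = 0.085053·-1.0596 + 0.007073·10.2276 = -0.0178  (Oracle)
  w_2 = 0.085053·2.0564 + 0.007073·14.0967 = 0.2746  (Intel)
  w_3 = 0.085053·1.9944 + 0.007073·15.4584 = 0.2790  (Nike)
Σw_i=1.0000  μᵀw=0.1320
σ²=wᵀΣw=λ₁·μ_p+λ₂ = 0.085053·0.132 + 0.007073 = 0.018299 ≈ 0.0183

-0.0178


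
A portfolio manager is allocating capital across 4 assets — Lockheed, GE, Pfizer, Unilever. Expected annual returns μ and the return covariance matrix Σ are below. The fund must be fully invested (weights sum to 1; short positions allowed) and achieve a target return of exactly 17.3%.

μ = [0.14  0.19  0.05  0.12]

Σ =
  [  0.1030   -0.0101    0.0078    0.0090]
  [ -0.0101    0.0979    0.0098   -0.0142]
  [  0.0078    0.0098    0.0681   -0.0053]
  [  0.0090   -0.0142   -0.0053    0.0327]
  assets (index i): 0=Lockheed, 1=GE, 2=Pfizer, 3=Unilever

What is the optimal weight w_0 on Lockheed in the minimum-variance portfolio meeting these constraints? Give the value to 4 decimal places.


g=Σ⁻¹μ = [1.1760  2.6718  0.5730  4.5992]
h=Σ⁻¹𝟙 = [6.7743  14.8915  14.6889  37.5640]
a=μᵀg=1.252827  b=𝟙ᵀg=9.019909  c=𝟙ᵀh=73.918659  D=ac−b²=11.248526
λ₁=(c·0.173−b)/D = (73.918659·0.173−9.019909)/11.248526 = 0.334979
λ₂=(a−b·0.173)/D = (1.252827−9.019909·0.173)/11.248526 = -0.027347
w* = 0.334979·g + -0.027347·h:
  w_0 = 0.334979·1.1760 + -0.027347·6.7743 = 0.2087  (Lockheed)
  w_1 = 0.334979·2.6718 + -0.027347·14.8915 = 0.4878  (GE)
  w_2 = 0.334979·0.5730 + -0.027347·14.6889 = -0.2098  (Pfizer)
  w_3 = 0.334979·4.5992 + -0.027347·37.5640 = 0.5134  (Unilever)
Σw_i=1.0000  μᵀw=0.1730
σ²=wᵀΣw=λ₁·μ_p+λ₂ = 0.334979·0.173 + -0.027347 = 0.030604 ≈ 0.0306

0.2087


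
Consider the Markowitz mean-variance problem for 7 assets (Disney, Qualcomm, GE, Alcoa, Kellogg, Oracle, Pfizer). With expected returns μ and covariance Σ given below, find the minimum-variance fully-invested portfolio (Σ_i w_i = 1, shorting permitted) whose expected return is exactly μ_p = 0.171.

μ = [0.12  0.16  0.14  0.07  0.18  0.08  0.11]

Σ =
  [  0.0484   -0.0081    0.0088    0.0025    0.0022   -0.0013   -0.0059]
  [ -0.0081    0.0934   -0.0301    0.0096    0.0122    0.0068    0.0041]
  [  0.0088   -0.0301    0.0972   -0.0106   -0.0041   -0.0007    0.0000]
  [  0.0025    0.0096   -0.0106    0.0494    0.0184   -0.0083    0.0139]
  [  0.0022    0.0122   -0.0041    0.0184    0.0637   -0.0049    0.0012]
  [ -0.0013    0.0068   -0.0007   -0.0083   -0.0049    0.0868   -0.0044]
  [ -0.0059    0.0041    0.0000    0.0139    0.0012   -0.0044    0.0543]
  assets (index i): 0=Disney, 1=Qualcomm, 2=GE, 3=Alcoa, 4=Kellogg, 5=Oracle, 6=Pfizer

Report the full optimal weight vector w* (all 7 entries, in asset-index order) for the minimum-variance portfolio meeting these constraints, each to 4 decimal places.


u=Σ⁻¹μ = [2.6605  2.0759  1.9469  -0.0884  2.5271  1.0609  2.2109]
v=Σ⁻¹𝟙 = [21.5057  12.6933  14.2615  13.3513  10.3147  13.6973  17.2587]
a=μᵀu=1.700721  b=𝟙ᵀu=12.393697  c=𝟙ᵀv=103.082471  D=ac−b²=21.710777
λ₁=(c·0.171−b)/D = (103.082471·0.171−12.393697)/21.710777 = 0.241051
λ₂=(a−b·0.171)/D = (1.700721−12.393697·0.171)/21.710777 = -0.019281
w* = 0.241051·u + -0.019281·v:
  w_0 = 0.241051·2.6605 + -0.019281·21.5057 = 0.2267  (Disney)
  w_1 = 0.241051·2.0759 + -0.019281·12.6933 = 0.2557  (Qualcomm)
  w_2 = 0.241051·1.9469 + -0.019281·14.2615 = 0.1943  (GE)
  w_3 = 0.241051·-0.0884 + -0.019281·13.3513 = -0.2787  (Alcoa)
  w_4 = 0.241051·2.5271 + -0.019281·10.3147 = 0.4103  (Kellogg)
  w_5 = 0.241051·1.0609 + -0.019281·13.6973 = -0.0084  (Oracle)
  w_6 = 0.241051·2.2109 + -0.019281·17.2587 = 0.2002  (Pfizer)
Σw_i=1.0000  μᵀw=0.1710
σ²=wᵀΣw=λ₁·μ_p+λ₂ = 0.241051·0.171 + -0.019281 = 0.021939 ≈ 0.0219

0.2267  0.2557  0.1943  -0.2787  0.4103  -0.0084  0.2002


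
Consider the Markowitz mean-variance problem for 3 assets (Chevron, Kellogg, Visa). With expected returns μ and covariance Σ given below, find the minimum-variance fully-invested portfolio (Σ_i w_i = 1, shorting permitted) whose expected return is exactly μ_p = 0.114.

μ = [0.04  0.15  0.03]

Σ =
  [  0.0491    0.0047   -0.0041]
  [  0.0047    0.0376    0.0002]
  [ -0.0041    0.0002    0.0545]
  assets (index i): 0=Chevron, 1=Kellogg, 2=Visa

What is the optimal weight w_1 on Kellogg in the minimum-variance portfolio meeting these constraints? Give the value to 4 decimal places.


0.6875

x=Σ⁻¹μ = [0.4867  3.9255  0.5727]
y=Σ⁻¹𝟙 = [19.7154  24.0263  19.7436]
a=μᵀx=0.625470  b=𝟙ᵀx=4.984870  c=𝟙ᵀy=63.485314  D=ac−b²=14.859256
λ₁=(c·0.114−b)/D = (63.485314·0.114−4.984870)/14.859256 = 0.151586
λ₂=(a−b·0.114)/D = (0.625470−4.984870·0.114)/14.859256 = 0.003849
w* = 0.151586·x + 0.003849·y:
  w_0 = 0.151586·0.4867 + 0.003849·19.7154 = 0.1497  (Chevron)
  w_1 = 0.151586·3.9255 + 0.003849·24.0263 = 0.6875  (Kellogg)
  w_2 = 0.151586·0.5727 + 0.003849·19.7436 = 0.1628  (Visa)
Σw_i=1.0000  μᵀw=0.1140
σ²=wᵀΣw=λ₁·μ_p+λ₂ = 0.151586·0.114 + 0.003849 = 0.021130 ≈ 0.0211


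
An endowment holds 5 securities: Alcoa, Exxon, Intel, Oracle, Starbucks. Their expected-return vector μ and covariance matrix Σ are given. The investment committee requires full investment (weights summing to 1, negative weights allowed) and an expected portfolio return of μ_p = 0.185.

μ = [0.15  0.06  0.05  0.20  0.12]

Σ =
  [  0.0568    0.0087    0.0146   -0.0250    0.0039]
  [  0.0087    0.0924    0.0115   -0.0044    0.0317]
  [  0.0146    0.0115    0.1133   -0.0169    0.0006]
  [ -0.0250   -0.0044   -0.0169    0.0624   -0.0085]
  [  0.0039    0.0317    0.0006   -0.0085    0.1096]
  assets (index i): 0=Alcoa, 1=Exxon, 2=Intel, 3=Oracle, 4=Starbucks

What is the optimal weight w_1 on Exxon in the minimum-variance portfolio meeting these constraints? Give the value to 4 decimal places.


-0.1018

u=Σ⁻¹μ = [4.8108  -0.0932  0.6420  5.4868  1.3727]
v=Σ⁻¹𝟙 = [27.4677  5.4981  9.3292  31.1600  8.9220]
a=μᵀu=2.010218  b=𝟙ᵀu=12.219134  c=𝟙ᵀv=82.376918  D=ac−b²=16.288292
λ₁=(c·0.185−b)/D = (82.376918·0.185−12.219134)/16.288292 = 0.185446
λ₂=(a−b·0.185)/D = (2.010218−12.219134·0.185)/16.288292 = -0.015368
w* = 0.185446·u + -0.015368·v:
  w_0 = 0.185446·4.8108 + -0.015368·27.4677 = 0.4700  (Alcoa)
  w_1 = 0.185446·-0.0932 + -0.015368·5.4981 = -0.1018  (Exxon)
  w_2 = 0.185446·0.6420 + -0.015368·9.3292 = -0.0243  (Intel)
  w_3 = 0.185446·5.4868 + -0.015368·31.1600 = 0.5386  (Oracle)
  w_4 = 0.185446·1.3727 + -0.015368·8.9220 = 0.1174  (Starbucks)
Σw_i=1.0000  μᵀw=0.1850
σ²=wᵀΣw=λ₁·μ_p+λ₂ = 0.185446·0.185 + -0.015368 = 0.018939 ≈ 0.0189


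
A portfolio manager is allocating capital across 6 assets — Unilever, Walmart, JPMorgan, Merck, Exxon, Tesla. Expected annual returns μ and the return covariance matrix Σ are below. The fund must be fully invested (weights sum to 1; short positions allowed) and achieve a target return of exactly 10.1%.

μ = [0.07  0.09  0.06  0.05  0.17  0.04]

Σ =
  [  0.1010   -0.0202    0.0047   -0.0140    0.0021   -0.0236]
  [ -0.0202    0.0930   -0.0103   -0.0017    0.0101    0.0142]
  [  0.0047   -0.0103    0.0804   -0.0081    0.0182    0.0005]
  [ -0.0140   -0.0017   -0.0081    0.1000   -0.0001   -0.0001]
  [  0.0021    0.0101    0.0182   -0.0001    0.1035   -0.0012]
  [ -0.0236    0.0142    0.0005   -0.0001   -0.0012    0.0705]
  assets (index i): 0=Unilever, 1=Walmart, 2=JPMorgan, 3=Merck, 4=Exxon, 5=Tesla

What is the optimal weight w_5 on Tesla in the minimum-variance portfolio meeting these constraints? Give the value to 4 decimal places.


0.1017

u=Σ⁻¹μ = [1.1174  1.0135  0.5543  0.7208  1.4330  0.7588]
v=Σ⁻¹𝟙 = [17.7799  12.9773  12.9898  13.7855  5.9673  17.5514]
a=μᵀu=0.512685  b=𝟙ᵀu=5.597706  c=𝟙ᵀv=81.051126  D=ac−b²=10.219352
λ₁=(c·0.101−b)/D = (81.051126·0.101−5.597706)/10.219352 = 0.253290
λ₂=(a−b·0.101)/D = (0.512685−5.597706·0.101)/10.219352 = -0.005155
w* = 0.253290·u + -0.005155·v:
  w_0 = 0.253290·1.1174 + -0.005155·17.7799 = 0.1914  (Unilever)
  w_1 = 0.253290·1.0135 + -0.005155·12.9773 = 0.1898  (Walmart)
  w_2 = 0.253290·0.5543 + -0.005155·12.9898 = 0.0734  (JPMorgan)
  w_3 = 0.253290·0.7208 + -0.005155·13.7855 = 0.1115  (Merck)
  w_4 = 0.253290·1.4330 + -0.005155·5.9673 = 0.3322  (Exxon)
  w_5 = 0.253290·0.7588 + -0.005155·17.5514 = 0.1017  (Tesla)
Σw_i=1.0000  μᵀw=0.1010
σ²=wᵀΣw=λ₁·μ_p+λ₂ = 0.253290·0.101 + -0.005155 = 0.020427 ≈ 0.0204


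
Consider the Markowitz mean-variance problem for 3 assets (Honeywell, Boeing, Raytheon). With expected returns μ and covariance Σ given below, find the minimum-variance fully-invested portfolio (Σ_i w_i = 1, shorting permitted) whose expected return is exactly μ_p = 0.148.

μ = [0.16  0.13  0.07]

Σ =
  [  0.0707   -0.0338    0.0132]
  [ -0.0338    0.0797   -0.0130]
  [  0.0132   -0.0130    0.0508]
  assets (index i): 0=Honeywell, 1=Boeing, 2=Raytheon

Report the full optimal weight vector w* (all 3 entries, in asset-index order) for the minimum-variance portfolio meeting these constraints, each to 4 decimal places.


0.5676  0.4486  -0.0162

p=Σ⁻¹μ = [3.6396  3.3865  1.2989]
q=Σ⁻¹𝟙 = [22.4911  25.4033  20.3417]
a=μᵀp=1.113496  b=𝟙ᵀp=8.324922  c=𝟙ᵀq=68.236105  D=ac−b²=6.676300
λ₁=(c·0.148−b)/D = (68.236105·0.148−8.324922)/6.676300 = 0.265719
λ₂=(a−b·0.148)/D = (1.113496−8.324922·0.148)/6.676300 = -0.017763
w* = 0.265719·p + -0.017763·q:
  w_0 = 0.265719·3.6396 + -0.017763·22.4911 = 0.5676  (Honeywell)
  w_1 = 0.265719·3.3865 + -0.017763·25.4033 = 0.4486  (Boeing)
  w_2 = 0.265719·1.2989 + -0.017763·20.3417 = -0.0162  (Raytheon)
Σw_i=1.0000  μᵀw=0.1480
σ²=wᵀΣw=λ₁·μ_p+λ₂ = 0.265719·0.148 + -0.017763 = 0.021563 ≈ 0.0216


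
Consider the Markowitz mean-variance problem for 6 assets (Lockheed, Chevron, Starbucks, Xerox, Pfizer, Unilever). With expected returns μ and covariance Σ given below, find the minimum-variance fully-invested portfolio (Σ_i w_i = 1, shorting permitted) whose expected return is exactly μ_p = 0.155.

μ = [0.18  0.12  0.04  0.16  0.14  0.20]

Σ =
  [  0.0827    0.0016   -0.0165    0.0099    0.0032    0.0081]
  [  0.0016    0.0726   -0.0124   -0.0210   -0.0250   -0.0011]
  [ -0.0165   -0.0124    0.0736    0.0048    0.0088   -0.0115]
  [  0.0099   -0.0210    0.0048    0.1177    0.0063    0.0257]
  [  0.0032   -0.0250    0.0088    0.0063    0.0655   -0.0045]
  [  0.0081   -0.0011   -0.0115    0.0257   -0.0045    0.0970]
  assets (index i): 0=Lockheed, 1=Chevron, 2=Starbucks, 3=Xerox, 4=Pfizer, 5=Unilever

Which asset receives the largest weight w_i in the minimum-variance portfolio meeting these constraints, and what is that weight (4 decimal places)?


g=Σ⁻¹μ = [1.9424  3.2834  1.3877  1.1324  3.1341  1.9468]
h=Σ⁻¹𝟙 = [12.5846  26.9498  19.4559  7.8975  22.3079  10.8131]
a=μᵀg=1.808459  b=𝟙ᵀg=12.826773  c=𝟙ᵀh=100.008876  D=ac−b²=16.335868
λ₁=(c·0.155−b)/D = (100.008876·0.155−12.826773)/16.335868 = 0.163726
λ₂=(a−b·0.155)/D = (1.808459−12.826773·0.155)/16.335868 = -0.011000
w* = 0.163726·g + -0.011000·h:
  w_0 = 0.163726·1.9424 + -0.011000·12.5846 = 0.1796  (Lockheed)
  w_1 = 0.163726·3.2834 + -0.011000·26.9498 = 0.2411  (Chevron)
  w_2 = 0.163726·1.3877 + -0.011000·19.4559 = 0.0132  (Starbucks)
  w_3 = 0.163726·1.1324 + -0.011000·7.8975 = 0.0985  (Xerox)
  w_4 = 0.163726·3.1341 + -0.011000·22.3079 = 0.2678  (Pfizer)
  w_5 = 0.163726·1.9468 + -0.011000·10.8131 = 0.1998  (Unilever)
Σw_i=1.0000  μᵀw=0.1550
σ²=wᵀΣw=λ₁·μ_p+λ₂ = 0.163726·0.155 + -0.011000 = 0.014378 ≈ 0.0144

Pfizer (0.2678)


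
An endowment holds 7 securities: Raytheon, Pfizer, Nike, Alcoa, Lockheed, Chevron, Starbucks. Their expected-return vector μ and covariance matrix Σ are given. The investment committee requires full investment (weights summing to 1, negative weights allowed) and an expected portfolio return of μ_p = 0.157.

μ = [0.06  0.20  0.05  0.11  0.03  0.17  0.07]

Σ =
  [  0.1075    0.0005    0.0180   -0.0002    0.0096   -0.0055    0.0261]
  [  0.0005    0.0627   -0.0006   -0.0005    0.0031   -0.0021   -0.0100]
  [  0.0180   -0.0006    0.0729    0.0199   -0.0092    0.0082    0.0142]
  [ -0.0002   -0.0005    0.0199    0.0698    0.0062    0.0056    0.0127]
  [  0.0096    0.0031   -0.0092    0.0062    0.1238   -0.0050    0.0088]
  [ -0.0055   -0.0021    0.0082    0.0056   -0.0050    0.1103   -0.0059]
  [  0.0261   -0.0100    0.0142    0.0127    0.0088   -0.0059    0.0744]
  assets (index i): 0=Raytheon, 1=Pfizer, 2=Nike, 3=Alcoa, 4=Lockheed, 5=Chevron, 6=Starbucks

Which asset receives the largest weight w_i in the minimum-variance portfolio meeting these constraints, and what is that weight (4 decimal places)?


Pfizer (0.4519)

g=Σ⁻¹μ = [0.3545  3.4423  -0.1405  1.2869  0.0337  1.6359  1.2121]
h=Σ⁻¹𝟙 = [5.1255  17.7744  7.8582  8.8511  6.9821  9.5289  10.9509]
a=μᵀg=1.208230  b=𝟙ᵀg=7.824874  c=𝟙ᵀh=67.071160  D=ac−b²=19.808719
λ₁=(c·0.157−b)/D = (67.071160·0.157−7.824874)/19.808719 = 0.136571
λ₂=(a−b·0.157)/D = (1.208230−7.824874·0.157)/19.808719 = -0.001024
w* = 0.136571·g + -0.001024·h:
  w_0 = 0.136571·0.3545 + -0.001024·5.1255 = 0.0432  (Raytheon)
  w_1 = 0.136571·3.4423 + -0.001024·17.7744 = 0.4519  (Pfizer)
  w_2 = 0.136571·-0.1405 + -0.001024·7.8582 = -0.0272  (Nike)
  w_3 = 0.136571·1.2869 + -0.001024·8.8511 = 0.1667  (Alcoa)
  w_4 = 0.136571·0.0337 + -0.001024·6.9821 = -0.0025  (Lockheed)
  w_5 = 0.136571·1.6359 + -0.001024·9.5289 = 0.2137  (Chevron)
  w_6 = 0.136571·1.2121 + -0.001024·10.9509 = 0.1543  (Starbucks)
Σw_i=1.0000  μᵀw=0.1570
σ²=wᵀΣw=λ₁·μ_p+λ₂ = 0.136571·0.157 + -0.001024 = 0.020418 ≈ 0.0204


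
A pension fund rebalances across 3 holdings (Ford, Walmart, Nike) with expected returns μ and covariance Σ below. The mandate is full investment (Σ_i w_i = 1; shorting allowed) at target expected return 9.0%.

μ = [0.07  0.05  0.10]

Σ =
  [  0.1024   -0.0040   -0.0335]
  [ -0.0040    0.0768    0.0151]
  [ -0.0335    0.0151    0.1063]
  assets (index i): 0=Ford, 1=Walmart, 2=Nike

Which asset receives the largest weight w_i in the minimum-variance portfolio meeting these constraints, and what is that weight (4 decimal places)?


x=Σ⁻¹μ = [1.1014  0.4683  1.2213]
y=Σ⁻¹𝟙 = [14.2258  11.3476  12.2786]
a=μᵀx=0.222648  b=𝟙ᵀx=2.791048  c=𝟙ᵀy=37.852034  D=ac−b²=0.637718
λ₁=(c·0.090−b)/D = (37.852034·0.090−2.791048)/0.637718 = 0.965371
λ₂=(a−b·0.090)/D = (0.222648−2.791048·0.090)/0.637718 = -0.044764
w* = 0.965371·x + -0.044764·y:
  w_0 = 0.965371·1.1014 + -0.044764·14.2258 = 0.4265  (Ford)
  w_1 = 0.965371·0.4683 + -0.044764·11.3476 = -0.0559  (Walmart)
  w_2 = 0.965371·1.2213 + -0.044764·12.2786 = 0.6294  (Nike)
Σw_i=1.0000  μᵀw=0.0900
σ²=wᵀΣw=λ₁·μ_p+λ₂ = 0.965371·0.090 + -0.044764 = 0.042120 ≈ 0.0421

Nike (0.6294)


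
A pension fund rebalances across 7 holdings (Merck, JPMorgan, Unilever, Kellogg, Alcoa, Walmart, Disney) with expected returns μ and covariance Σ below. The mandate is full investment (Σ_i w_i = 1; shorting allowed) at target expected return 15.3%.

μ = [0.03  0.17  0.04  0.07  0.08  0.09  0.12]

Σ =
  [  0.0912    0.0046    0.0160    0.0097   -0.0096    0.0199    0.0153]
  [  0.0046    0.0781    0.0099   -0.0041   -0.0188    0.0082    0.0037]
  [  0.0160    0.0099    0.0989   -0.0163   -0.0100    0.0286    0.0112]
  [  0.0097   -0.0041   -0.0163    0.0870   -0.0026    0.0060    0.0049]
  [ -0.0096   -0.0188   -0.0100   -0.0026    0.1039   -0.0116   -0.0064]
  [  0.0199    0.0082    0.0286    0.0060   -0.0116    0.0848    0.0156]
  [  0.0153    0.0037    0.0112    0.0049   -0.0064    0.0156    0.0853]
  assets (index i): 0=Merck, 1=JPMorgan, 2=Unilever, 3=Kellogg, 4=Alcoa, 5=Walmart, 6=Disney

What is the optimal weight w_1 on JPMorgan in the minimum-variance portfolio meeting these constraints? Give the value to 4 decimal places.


x=Σ⁻¹μ = [-0.1246  2.4145  0.1207  0.8775  1.3848  0.7173  1.2309]
y=Σ⁻¹𝟙 = [6.3433  14.6650  8.6910  12.7104  15.1507  5.6218  8.1868]
a=μᵀx=0.796032  b=𝟙ᵀx=6.621150  c=𝟙ᵀy=71.368987  D=ac−b²=12.972350
λ₁=(c·0.153−b)/D = (71.368987·0.153−6.621150)/12.972350 = 0.331344
λ₂=(a−b·0.153)/D = (0.796032−6.621150·0.153)/12.972350 = -0.016728
w* = 0.331344·x + -0.016728·y:
  w_0 = 0.331344·-0.1246 + -0.016728·6.3433 = -0.1474  (Merck)
  w_1 = 0.331344·2.4145 + -0.016728·14.6650 = 0.5547  (JPMorgan)
  w_2 = 0.331344·0.1207 + -0.016728·8.6910 = -0.1054  (Unilever)
  w_3 = 0.331344·0.8775 + -0.016728·12.7104 = 0.0781  (Kellogg)
  w_4 = 0.331344·1.3848 + -0.016728·15.1507 = 0.2054  (Alcoa)
  w_5 = 0.331344·0.7173 + -0.016728·5.6218 = 0.1436  (Walmart)
  w_6 = 0.331344·1.2309 + -0.016728·8.1868 = 0.2709  (Disney)
Σw_i=1.0000  μᵀw=0.1530
σ²=wᵀΣw=λ₁·μ_p+λ₂ = 0.331344·0.153 + -0.016728 = 0.033967 ≈ 0.0340

0.5547


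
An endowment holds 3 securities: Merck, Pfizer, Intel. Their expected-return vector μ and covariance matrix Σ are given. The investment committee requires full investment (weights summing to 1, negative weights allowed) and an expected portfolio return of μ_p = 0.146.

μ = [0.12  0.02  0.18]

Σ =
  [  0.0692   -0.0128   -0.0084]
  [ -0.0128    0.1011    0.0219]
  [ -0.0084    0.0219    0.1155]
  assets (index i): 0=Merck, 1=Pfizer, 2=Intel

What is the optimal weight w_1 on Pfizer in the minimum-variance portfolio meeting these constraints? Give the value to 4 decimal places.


0.0152

g=Σ⁻¹μ = [1.9535  0.0801  1.6853]
h=Σ⁻¹𝟙 = [17.3332  10.3628  7.9537]
a=μᵀg=0.539380  b=𝟙ᵀg=3.718903  c=𝟙ᵀh=35.649664  D=ac−b²=5.398485
λ₁=(c·0.146−b)/D = (35.649664·0.146−3.718903)/5.398485 = 0.275253
λ₂=(a−b·0.146)/D = (0.539380−3.718903·0.146)/5.398485 = -0.000663
w* = 0.275253·g + -0.000663·h:
  w_0 = 0.275253·1.9535 + -0.000663·17.3332 = 0.5262  (Merck)
  w_1 = 0.275253·0.0801 + -0.000663·10.3628 = 0.0152  (Pfizer)
  w_2 = 0.275253·1.6853 + -0.000663·7.9537 = 0.4586  (Intel)
Σw_i=1.0000  μᵀw=0.1460
σ²=wᵀΣw=λ₁·μ_p+λ₂ = 0.275253·0.146 + -0.000663 = 0.039524 ≈ 0.0395


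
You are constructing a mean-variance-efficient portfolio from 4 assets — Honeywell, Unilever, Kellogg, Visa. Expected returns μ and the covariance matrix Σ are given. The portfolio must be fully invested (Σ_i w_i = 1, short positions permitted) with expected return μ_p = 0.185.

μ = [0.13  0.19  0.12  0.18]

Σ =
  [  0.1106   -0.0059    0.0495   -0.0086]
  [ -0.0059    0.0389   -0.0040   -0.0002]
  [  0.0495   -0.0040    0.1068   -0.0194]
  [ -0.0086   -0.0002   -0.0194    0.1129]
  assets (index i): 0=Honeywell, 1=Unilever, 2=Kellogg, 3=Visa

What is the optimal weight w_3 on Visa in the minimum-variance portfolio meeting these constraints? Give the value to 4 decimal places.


x=Σ⁻¹μ = [1.0791  5.1769  1.1598  1.8850]
y=Σ⁻¹𝟙 = [7.3548  27.8041  8.9963  11.0128]
a=μᵀx=1.602366  b=𝟙ᵀx=9.300755  c=𝟙ᵀy=55.167941  D=ac−b²=1.895171
λ₁=(c·0.185−b)/D = (55.167941·0.185−9.300755)/1.895171 = 0.477695
λ₂=(a−b·0.185)/D = (1.602366−9.300755·0.185)/1.895171 = -0.062408
w* = 0.477695·x + -0.062408·y:
  w_0 = 0.477695·1.0791 + -0.062408·7.3548 = 0.0565  (Honeywell)
  w_1 = 0.477695·5.1769 + -0.062408·27.8041 = 0.7378  (Unilever)
  w_2 = 0.477695·1.1598 + -0.062408·8.9963 = -0.0074  (Kellogg)
  w_3 = 0.477695·1.8850 + -0.062408·11.0128 = 0.2132  (Visa)
Σw_i=1.0000  μᵀw=0.1850
σ²=wᵀΣw=λ₁·μ_p+λ₂ = 0.477695·0.185 + -0.062408 = 0.025966 ≈ 0.0260

0.2132


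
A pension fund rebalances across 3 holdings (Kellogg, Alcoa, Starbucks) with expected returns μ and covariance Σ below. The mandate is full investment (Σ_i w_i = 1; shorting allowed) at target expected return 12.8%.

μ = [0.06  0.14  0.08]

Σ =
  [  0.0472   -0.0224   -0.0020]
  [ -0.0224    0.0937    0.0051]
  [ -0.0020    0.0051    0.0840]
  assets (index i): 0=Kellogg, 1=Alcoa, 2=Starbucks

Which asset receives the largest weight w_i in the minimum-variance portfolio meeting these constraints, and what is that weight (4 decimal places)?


Alcoa (0.8360)

u=Σ⁻¹μ = [2.2502  1.9839  0.8855]
v=Σ⁻¹𝟙 = [29.8266  17.1729  11.5723]
a=μᵀu=0.483595  b=𝟙ᵀu=5.119582  c=𝟙ᵀv=58.571778  D=ac−b²=2.114876
λ₁=(c·0.128−b)/D = (58.571778·0.128−5.119582)/2.114876 = 1.124230
λ₂=(a−b·0.128)/D = (0.483595−5.119582·0.128)/2.114876 = -0.081192
w* = 1.124230·u + -0.081192·v:
  w_0 = 1.124230·2.2502 + -0.081192·29.8266 = 0.1081  (Kellogg)
  w_1 = 1.124230·1.9839 + -0.081192·17.1729 = 0.8360  (Alcoa)
  w_2 = 1.124230·0.8855 + -0.081192·11.5723 = 0.0559  (Starbucks)
Σw_i=1.0000  μᵀw=0.1280
σ²=wᵀΣw=λ₁·μ_p+λ₂ = 1.124230·0.128 + -0.081192 = 0.062709 ≈ 0.0627


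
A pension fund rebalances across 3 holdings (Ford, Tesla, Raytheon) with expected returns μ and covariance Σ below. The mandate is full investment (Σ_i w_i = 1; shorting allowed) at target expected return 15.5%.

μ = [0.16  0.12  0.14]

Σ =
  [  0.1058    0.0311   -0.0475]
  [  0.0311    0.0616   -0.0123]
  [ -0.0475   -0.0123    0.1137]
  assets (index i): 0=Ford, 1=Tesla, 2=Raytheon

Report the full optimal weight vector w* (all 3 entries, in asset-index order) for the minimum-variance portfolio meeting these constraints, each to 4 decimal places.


x=Σ⁻¹μ = [2.1435  1.3190  2.2695]
y=Σ⁻¹𝟙 = [12.5769  12.9695  15.4523]
a=μᵀx=0.818963  b=𝟙ᵀx=5.731962  c=𝟙ᵀy=40.998683  D=ac−b²=0.721011
λ₁=(c·0.155−b)/D = (40.998683·0.155−5.731962)/0.721011 = 0.863834
λ₂=(a−b·0.155)/D = (0.818963−5.731962·0.155)/0.721011 = -0.096380
w* = 0.863834·x + -0.096380·y:
  w_0 = 0.863834·2.1435 + -0.096380·12.5769 = 0.6394  (Ford)
  w_1 = 0.863834·1.3190 + -0.096380·12.9695 = -0.1106  (Tesla)
  w_2 = 0.863834·2.2695 + -0.096380·15.4523 = 0.4711  (Raytheon)
Σw_i=1.0000  μᵀw=0.1550
σ²=wᵀΣw=λ₁·μ_p+λ₂ = 0.863834·0.155 + -0.096380 = 0.037514 ≈ 0.0375

0.6394  -0.1106  0.4711
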